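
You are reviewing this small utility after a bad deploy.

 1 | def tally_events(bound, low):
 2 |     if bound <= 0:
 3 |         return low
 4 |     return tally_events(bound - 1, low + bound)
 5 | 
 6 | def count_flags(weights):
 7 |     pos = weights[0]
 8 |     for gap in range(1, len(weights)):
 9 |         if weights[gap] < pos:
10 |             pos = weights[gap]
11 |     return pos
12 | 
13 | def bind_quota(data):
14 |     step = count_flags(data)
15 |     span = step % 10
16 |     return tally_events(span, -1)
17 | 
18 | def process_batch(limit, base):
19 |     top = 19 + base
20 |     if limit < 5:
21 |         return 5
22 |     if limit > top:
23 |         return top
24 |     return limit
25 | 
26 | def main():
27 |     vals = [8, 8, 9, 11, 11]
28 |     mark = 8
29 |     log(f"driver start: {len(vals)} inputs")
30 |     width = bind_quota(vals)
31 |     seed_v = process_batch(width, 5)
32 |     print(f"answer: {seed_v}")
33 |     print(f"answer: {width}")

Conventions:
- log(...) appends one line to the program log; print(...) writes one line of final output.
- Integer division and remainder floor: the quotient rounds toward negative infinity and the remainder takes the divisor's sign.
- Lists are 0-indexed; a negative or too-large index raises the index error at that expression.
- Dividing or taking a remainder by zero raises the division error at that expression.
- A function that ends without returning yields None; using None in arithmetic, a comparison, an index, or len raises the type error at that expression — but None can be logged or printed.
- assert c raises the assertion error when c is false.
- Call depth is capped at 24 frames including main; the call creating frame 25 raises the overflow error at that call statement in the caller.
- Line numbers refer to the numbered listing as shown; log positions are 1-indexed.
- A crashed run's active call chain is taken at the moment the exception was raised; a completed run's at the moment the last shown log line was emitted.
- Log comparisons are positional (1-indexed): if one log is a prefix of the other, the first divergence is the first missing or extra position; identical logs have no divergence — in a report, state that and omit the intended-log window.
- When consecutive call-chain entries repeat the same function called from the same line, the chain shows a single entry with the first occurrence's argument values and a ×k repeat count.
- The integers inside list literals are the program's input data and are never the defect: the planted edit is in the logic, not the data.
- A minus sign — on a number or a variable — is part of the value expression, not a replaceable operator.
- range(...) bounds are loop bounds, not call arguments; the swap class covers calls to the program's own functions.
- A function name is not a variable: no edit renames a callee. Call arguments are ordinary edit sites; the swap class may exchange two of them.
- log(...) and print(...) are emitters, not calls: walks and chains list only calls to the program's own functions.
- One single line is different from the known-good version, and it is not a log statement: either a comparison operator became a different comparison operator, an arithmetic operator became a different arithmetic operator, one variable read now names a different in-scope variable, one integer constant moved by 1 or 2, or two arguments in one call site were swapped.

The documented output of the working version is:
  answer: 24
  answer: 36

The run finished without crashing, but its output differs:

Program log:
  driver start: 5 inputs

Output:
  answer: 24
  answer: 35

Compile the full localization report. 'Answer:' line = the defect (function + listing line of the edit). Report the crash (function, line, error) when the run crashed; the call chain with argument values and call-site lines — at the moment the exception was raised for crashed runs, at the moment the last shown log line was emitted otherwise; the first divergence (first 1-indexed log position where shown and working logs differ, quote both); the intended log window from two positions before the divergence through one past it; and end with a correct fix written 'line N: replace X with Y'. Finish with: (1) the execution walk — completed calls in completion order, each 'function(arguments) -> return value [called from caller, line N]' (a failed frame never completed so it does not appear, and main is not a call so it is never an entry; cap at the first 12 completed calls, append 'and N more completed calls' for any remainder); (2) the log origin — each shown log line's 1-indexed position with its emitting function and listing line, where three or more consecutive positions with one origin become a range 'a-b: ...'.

Answer: the defect is in bind_quota at line 16.
Key observation: The two runs log identically and part ways only at the printed values.
Call chain: main.
First divergence: there is none — every log position agrees.
Execution walk:
  count_flags([8, 8, 9, 11, 11]) -> 8  [called from bind_quota, line 14]
  tally_events(0, 35) -> 35  [called from tally_events, line 4]
  tally_events(1, 34) -> 35  [called from tally_events, line 4]
  tally_events(2, 32) -> 35  [called from tally_events, line 4]
  tally_events(3, 29) -> 35  [called from tally_events, line 4]
  tally_events(4, 25) -> 35  [called from tally_events, line 4]
  tally_events(5, 20) -> 35  [called from tally_events, line 4]
  tally_events(6, 14) -> 35  [called from tally_events, line 4]
  tally_events(7, 7) -> 35  [called from tally_events, line 4]
  tally_events(8, -1) -> 35  [called from bind_quota, line 16]
  bind_quota([8, 8, 9, 11, 11]) -> 35  [called from main, line 30]
  process_batch(35, 5) -> 24  [called from main, line 31]
Origin of each log line:
  1: logged in main at line 29
A correct fix: line 16: replace `-1` with `0`.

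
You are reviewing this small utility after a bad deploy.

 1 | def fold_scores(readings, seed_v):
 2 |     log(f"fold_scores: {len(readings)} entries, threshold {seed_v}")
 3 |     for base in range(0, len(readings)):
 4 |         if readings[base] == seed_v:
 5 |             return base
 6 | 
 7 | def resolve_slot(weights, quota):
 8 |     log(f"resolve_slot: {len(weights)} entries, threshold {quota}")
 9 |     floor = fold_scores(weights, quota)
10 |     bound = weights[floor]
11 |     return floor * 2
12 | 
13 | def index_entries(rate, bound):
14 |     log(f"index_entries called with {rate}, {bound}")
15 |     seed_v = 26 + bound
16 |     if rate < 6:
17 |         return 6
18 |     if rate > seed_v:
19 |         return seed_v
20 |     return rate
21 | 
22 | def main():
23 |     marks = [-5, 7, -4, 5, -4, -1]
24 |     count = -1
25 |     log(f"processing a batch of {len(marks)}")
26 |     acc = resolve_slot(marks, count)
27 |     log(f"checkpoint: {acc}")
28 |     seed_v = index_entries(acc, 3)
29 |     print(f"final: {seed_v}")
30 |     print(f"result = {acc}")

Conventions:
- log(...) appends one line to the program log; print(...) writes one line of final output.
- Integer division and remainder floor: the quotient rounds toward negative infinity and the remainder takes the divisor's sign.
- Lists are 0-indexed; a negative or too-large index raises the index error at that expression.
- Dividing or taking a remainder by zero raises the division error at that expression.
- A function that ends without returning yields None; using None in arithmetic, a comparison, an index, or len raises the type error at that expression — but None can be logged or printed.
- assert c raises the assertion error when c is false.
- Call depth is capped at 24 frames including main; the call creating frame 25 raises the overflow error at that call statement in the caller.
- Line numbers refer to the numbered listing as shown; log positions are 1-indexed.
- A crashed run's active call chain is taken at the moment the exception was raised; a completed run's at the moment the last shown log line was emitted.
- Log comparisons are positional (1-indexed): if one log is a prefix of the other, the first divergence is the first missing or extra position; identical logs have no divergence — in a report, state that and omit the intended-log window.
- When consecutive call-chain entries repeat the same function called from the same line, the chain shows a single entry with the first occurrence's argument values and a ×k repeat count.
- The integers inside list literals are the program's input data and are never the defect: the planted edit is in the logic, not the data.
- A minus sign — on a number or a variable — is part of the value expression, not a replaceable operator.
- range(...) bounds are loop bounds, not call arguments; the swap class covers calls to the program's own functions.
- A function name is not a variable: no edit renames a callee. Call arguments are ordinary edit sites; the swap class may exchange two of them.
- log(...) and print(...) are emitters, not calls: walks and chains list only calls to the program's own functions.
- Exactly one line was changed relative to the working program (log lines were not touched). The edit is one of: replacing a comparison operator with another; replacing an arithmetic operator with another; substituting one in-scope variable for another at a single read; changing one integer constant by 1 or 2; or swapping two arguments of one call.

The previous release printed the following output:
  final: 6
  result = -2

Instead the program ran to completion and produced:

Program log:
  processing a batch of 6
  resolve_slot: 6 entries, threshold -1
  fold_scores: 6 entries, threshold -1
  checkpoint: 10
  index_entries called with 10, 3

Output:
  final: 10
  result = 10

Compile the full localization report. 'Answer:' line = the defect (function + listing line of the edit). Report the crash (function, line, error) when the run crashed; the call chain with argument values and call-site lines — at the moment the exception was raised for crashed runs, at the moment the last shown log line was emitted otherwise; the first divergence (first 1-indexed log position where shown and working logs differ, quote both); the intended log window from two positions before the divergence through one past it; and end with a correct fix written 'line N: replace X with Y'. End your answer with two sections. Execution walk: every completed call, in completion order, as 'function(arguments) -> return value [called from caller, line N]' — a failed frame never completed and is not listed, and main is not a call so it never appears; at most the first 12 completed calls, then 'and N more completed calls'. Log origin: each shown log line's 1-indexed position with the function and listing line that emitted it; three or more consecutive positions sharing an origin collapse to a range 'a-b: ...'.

Answer: the defect is in resolve_slot at line 11.
Core observation: The earliest visible damage is log position 4 — 'checkpoint: 10' rather than the intended 'checkpoint: -2'.
Call chain: main -> index_entries(10, 3) (called at line 28).
First divergence: position 4; shown 'checkpoint: 10' vs intended 'checkpoint: -2'.
Intended log window:
  2: resolve_slot: 6 entries, threshold -1
  3: fold_scores: 6 entries, threshold -1
  4: checkpoint: -2
  5: index_entries called with -2, 3
Execution walk:
  fold_scores([-5, 7, -4, 5, -4, -1], -1) -> 5  [called from resolve_slot, line 9]
  resolve_slot([-5, 7, -4, 5, -4, -1], -1) -> 10  [called from main, line 26]
  index_entries(10, 3) -> 10  [called from main, line 28]
Log origins:
  1 — main, line 25
  2 — resolve_slot, line 8
  3 — fold_scores, line 2
  4 — main, line 27
  5 — index_entries, line 14
A correct fix: line 11: replace `floor` with `bound`.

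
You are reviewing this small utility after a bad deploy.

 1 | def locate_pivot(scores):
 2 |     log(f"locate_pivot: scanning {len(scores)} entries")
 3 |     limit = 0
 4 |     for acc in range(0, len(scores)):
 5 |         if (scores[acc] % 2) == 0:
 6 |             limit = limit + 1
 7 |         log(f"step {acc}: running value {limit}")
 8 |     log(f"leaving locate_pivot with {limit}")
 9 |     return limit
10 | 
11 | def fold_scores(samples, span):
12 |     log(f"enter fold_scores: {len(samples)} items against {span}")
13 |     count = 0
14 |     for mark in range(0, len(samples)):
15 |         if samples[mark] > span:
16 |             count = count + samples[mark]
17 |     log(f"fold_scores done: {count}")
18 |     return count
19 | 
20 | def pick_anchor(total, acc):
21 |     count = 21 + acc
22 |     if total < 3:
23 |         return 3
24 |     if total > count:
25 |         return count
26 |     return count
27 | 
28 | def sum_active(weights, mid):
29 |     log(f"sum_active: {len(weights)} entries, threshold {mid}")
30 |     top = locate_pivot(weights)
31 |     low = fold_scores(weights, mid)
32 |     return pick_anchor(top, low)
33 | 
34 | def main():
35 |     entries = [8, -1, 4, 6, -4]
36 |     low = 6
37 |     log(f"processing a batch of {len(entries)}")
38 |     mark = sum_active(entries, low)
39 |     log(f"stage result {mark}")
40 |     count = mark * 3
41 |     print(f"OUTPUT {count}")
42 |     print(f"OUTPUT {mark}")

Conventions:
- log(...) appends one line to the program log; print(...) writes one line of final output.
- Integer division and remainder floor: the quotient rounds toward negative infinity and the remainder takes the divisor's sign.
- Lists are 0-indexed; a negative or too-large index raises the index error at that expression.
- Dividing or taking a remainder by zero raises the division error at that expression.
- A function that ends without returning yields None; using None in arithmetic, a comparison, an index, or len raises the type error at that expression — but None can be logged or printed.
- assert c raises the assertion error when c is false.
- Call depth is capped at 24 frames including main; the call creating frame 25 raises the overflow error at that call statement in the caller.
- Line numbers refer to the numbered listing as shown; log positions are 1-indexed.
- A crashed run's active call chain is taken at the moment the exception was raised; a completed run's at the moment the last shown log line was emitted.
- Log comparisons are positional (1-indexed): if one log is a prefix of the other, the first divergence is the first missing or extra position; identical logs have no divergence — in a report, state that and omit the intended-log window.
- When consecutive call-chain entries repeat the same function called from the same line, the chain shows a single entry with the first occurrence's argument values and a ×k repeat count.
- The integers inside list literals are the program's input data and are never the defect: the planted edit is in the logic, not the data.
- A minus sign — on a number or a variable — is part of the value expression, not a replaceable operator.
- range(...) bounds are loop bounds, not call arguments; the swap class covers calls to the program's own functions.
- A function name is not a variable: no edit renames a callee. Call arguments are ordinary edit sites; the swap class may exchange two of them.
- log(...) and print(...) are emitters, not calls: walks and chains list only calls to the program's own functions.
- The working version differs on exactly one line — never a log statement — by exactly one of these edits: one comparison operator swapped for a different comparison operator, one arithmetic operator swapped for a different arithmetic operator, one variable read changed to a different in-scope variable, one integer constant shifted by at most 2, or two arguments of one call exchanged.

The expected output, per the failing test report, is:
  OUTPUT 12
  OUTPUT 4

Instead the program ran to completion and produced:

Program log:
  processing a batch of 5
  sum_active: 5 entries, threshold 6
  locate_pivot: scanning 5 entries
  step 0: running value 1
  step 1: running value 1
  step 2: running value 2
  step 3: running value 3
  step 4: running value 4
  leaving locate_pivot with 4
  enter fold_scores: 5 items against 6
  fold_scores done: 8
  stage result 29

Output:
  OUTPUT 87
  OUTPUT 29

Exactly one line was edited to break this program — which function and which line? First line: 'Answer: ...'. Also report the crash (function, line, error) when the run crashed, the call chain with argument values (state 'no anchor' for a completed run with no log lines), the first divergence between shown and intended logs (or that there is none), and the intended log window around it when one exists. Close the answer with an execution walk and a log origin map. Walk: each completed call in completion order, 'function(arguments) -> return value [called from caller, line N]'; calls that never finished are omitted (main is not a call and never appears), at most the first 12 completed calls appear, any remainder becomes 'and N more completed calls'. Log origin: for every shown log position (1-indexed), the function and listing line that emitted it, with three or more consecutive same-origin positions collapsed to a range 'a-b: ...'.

Answer: the defect is in pick_anchor at line 26.
Core observation: At log position 12 the runs split — shown 'stage result 29', but the working version logs 'stage result 4'.
Call chain: main.
First divergence: position 12; shown 'stage result 29' vs intended 'stage result 4'.
Intended log window:
  10: enter fold_scores: 5 items against 6
  11: fold_scores done: 8
  12: stage result 4
Execution walk:
  locate_pivot([8, -1, 4, 6, -4]) -> 4  [called from sum_active, line 30]
  fold_scores([8, -1, 4, 6, -4], 6) -> 8  [called from sum_active, line 31]
  pick_anchor(4, 8) -> 29  [called from sum_active, line 32]
  sum_active([8, -1, 4, 6, -4], 6) -> 29  [called from main, line 38]
Log line origins:
  1: logged in main at line 37
  2: logged in sum_active at line 29
  3: logged in locate_pivot at line 2
  4-8: logged in locate_pivot at line 7
  9: logged in locate_pivot at line 8
  10: logged in fold_scores at line 12
  11: logged in fold_scores at line 17
  12: logged in main at line 39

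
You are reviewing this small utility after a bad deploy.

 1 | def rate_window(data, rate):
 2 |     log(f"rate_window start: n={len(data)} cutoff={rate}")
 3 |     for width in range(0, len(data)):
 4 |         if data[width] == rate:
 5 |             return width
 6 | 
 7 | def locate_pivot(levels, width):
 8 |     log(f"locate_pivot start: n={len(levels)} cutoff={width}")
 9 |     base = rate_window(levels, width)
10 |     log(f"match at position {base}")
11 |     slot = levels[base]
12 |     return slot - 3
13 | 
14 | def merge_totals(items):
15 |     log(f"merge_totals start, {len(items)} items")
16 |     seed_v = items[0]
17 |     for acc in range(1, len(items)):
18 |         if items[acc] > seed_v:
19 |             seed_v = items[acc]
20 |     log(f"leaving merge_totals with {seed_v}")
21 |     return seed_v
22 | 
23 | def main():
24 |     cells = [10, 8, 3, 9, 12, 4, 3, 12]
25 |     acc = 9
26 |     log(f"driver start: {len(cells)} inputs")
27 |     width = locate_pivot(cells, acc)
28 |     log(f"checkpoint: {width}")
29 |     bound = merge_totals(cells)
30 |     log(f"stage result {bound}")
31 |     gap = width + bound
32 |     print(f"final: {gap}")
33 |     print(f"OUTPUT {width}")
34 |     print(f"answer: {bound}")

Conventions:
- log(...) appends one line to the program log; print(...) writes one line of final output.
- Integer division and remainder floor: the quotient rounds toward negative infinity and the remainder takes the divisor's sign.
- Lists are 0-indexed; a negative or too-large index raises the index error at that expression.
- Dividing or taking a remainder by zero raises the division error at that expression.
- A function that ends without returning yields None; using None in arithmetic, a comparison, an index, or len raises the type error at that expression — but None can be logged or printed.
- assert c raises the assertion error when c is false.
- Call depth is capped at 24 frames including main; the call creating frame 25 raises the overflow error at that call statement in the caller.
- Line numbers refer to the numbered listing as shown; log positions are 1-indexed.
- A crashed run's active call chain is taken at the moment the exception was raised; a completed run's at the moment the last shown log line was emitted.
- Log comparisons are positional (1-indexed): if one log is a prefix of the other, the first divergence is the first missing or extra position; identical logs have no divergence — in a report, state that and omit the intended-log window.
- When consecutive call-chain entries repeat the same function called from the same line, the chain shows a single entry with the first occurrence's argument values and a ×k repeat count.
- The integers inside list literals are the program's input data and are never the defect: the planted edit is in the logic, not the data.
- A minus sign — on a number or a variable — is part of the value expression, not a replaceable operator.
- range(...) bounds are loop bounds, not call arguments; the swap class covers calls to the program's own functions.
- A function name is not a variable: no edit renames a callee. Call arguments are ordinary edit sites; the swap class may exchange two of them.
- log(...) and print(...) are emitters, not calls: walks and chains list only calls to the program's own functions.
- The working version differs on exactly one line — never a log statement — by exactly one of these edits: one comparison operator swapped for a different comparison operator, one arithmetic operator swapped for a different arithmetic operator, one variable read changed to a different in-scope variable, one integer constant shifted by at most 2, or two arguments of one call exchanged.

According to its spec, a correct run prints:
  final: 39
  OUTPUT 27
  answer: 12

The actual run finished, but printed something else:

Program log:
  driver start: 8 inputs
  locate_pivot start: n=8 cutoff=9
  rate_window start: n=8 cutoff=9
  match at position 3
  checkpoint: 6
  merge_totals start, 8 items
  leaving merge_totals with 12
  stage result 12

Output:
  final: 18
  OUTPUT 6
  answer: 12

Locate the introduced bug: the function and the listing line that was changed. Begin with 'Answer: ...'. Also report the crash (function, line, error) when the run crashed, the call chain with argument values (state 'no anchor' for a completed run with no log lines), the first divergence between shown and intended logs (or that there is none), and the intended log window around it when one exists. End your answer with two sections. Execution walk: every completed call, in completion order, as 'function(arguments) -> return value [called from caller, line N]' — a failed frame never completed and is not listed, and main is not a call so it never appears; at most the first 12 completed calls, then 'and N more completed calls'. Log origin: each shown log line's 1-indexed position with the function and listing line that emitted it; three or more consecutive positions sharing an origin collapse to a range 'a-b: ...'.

Answer: the defect is in locate_pivot at line 12.
Key fact: Everything matches until log position 5, which reads 'checkpoint: 6' in place of 'checkpoint: 27'.
Call chain: main.
First divergence: position 5 — the shown line 'checkpoint: 6' should read 'checkpoint: 27'.
Intended log window:
  3: rate_window start: n=8 cutoff=9
  4: match at position 3
  5: checkpoint: 27
  6: merge_totals start, 8 items
Execution walk:
  rate_window([10, 8, 3, 9, 12, 4, 3, 12], 9) -> 3  [called from locate_pivot, line 9]
  locate_pivot([10, 8, 3, 9, 12, 4, 3, 12], 9) -> 6  [called from main, line 27]
  merge_totals([10, 8, 3, 9, 12, 4, 3, 12]) -> 12  [called from main, line 29]
Log origins:
  1: logged in main at line 26
  2: logged in locate_pivot at line 8
  3: logged in rate_window at line 2
  4: logged in locate_pivot at line 10
  5: logged in main at line 28
  6: logged in merge_totals at line 15
  7: logged in merge_totals at line 20
  8: logged in main at line 30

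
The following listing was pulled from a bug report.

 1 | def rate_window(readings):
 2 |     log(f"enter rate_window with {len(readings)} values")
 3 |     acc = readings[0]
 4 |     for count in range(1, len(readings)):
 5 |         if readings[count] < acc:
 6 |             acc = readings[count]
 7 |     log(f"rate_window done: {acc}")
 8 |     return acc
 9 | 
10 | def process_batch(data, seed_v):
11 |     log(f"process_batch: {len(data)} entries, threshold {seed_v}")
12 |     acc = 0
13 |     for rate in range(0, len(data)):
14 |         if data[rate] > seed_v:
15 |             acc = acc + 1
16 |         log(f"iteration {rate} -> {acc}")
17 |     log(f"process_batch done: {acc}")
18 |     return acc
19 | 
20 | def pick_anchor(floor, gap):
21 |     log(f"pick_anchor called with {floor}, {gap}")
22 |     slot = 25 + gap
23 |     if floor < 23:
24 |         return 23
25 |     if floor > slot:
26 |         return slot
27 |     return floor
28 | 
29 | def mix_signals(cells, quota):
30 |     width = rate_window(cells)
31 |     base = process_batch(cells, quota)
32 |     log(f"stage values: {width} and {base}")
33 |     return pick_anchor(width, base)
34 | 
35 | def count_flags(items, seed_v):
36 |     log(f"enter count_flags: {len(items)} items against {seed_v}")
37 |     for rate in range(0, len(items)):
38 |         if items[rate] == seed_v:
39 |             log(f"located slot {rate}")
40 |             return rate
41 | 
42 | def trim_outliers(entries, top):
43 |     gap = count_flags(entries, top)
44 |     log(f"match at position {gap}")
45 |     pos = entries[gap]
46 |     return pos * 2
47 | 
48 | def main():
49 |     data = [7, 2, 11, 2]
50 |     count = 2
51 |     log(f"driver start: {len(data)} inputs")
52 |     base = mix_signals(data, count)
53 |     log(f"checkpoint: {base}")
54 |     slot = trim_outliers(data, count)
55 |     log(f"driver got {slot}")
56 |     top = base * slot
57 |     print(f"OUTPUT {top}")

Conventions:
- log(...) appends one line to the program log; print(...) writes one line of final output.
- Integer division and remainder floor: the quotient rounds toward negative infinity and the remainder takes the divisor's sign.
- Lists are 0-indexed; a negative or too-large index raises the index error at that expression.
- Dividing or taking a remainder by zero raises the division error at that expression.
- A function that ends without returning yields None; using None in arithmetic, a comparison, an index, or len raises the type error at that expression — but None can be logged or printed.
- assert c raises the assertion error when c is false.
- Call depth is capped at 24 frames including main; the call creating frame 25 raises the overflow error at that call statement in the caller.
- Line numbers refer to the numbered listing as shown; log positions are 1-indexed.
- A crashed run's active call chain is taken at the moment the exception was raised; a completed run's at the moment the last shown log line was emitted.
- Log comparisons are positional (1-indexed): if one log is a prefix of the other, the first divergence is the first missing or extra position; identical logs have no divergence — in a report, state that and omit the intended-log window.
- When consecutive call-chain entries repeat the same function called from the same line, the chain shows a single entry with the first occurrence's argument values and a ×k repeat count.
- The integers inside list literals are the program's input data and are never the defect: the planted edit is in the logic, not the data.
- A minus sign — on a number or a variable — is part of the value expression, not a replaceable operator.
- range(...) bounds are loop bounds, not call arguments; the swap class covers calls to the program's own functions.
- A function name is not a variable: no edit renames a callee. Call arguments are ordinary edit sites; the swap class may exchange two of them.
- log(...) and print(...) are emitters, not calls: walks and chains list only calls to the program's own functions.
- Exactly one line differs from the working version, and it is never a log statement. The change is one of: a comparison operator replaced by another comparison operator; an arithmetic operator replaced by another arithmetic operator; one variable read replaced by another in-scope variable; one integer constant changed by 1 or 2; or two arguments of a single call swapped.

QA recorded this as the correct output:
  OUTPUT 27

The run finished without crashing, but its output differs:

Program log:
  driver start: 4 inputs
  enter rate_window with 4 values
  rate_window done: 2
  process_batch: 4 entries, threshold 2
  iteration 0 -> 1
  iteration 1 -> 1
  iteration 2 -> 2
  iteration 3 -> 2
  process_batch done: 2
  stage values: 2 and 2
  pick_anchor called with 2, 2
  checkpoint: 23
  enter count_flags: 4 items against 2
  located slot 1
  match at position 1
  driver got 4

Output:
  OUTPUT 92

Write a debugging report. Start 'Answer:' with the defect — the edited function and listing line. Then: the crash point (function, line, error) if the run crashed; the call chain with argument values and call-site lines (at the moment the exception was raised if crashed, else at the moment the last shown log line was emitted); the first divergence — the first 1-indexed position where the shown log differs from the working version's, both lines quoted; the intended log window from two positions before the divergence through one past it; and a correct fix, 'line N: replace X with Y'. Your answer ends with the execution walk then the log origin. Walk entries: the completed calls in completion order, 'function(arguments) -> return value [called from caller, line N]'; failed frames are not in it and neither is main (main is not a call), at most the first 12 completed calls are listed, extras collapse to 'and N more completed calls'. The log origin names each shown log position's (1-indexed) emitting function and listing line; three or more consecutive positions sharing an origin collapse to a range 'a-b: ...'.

Answer: the defect is in main at line 56.
Core observation: The two runs log identically and part ways only at the printed values.
Call chain: main.
First divergence: none; the two logs match at every position.
Execution walk:
  rate_window([7, 2, 11, 2]) -> 2  [called from mix_signals, line 30]
  process_batch([7, 2, 11, 2], 2) -> 2  [called from mix_signals, line 31]
  pick_anchor(2, 2) -> 23  [called from mix_signals, line 33]
  mix_signals([7, 2, 11, 2], 2) -> 23  [called from main, line 52]
  count_flags([7, 2, 11, 2], 2) -> 1  [called from trim_outliers, line 43]
  trim_outliers([7, 2, 11, 2], 2) -> 4  [called from main, line 54]
Origin of each log line:
  1 — main, line 51
  2 — rate_window, line 2
  3 — rate_window, line 7
  4 — process_batch, line 11
  5-8 — process_batch, line 16
  9 — process_batch, line 17
  10 — mix_signals, line 32
  11 — pick_anchor, line 21
  12 — main, line 53
  13 — count_flags, line 36
  14 — count_flags, line 39
  15 — trim_outliers, line 44
  16 — main, line 55
A correct fix: line 56: replace `*` with `+`.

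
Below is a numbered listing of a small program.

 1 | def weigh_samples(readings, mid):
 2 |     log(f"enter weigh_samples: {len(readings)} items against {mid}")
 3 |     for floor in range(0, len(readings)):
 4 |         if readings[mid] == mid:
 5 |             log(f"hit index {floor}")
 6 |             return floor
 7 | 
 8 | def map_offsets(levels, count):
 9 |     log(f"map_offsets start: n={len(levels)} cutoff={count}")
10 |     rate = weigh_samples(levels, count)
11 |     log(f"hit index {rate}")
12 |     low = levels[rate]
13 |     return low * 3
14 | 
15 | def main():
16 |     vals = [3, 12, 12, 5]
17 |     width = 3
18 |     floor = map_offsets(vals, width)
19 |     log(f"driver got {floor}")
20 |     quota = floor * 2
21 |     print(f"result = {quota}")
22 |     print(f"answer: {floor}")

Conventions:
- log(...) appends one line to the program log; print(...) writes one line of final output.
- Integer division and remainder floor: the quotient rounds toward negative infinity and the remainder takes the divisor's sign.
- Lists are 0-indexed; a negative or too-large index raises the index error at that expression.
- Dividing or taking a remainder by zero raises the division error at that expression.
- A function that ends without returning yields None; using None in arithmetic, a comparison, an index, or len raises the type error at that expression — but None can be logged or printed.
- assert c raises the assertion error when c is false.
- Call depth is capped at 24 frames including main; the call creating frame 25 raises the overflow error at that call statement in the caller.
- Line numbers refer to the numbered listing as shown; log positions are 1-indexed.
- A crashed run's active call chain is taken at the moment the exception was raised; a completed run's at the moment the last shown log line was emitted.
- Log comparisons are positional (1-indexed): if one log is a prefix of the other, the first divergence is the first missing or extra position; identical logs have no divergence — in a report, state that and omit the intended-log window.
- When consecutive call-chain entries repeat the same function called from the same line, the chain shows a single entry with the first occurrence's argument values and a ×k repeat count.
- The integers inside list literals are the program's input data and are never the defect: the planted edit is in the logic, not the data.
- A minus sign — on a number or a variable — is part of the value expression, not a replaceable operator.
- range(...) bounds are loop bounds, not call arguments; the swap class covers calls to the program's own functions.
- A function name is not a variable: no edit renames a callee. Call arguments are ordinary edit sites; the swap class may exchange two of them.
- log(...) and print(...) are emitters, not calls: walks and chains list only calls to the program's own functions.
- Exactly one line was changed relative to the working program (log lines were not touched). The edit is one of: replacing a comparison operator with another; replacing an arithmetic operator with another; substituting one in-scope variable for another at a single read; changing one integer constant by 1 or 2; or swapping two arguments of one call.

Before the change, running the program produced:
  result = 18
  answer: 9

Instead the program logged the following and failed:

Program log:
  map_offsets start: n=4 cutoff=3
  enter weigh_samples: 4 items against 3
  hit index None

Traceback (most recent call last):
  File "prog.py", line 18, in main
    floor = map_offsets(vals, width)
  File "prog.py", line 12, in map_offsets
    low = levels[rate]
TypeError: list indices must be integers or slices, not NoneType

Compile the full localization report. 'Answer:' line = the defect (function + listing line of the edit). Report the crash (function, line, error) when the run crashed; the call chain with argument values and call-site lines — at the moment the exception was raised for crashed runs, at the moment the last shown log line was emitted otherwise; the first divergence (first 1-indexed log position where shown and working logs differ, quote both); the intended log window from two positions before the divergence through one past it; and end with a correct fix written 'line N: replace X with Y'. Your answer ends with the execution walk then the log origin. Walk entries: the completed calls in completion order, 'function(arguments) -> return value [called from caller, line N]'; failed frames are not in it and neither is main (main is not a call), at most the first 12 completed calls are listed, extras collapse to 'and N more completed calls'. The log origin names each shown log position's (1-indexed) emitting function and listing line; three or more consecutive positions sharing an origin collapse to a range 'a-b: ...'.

Answer: the defect is in weigh_samples at line 4.
Key observation: Position 3 is the first bad log line: 'hit index None' should read 'hit index 0'.
Crash: map_offsets, line 12, TypeError.
Call chain: main -> map_offsets([3, 12, 12, 5], 3) (called at line 18).
First divergence: position 3 — shown 'hit index None', intended 'hit index 0'.
Intended log window:
  1: map_offsets start: n=4 cutoff=3
  2: enter weigh_samples: 4 items against 3
  3: hit index 0
  4: hit index 0
Execution walk:
  weigh_samples([3, 12, 12, 5], 3) -> None  [called from map_offsets, line 10]
Log origin:
  1: from map_offsets, line 9
  2: from weigh_samples, line 2
  3: from map_offsets, line 11
A correct fix: line 4: replace `readings[mid]` with `readings[floor]`.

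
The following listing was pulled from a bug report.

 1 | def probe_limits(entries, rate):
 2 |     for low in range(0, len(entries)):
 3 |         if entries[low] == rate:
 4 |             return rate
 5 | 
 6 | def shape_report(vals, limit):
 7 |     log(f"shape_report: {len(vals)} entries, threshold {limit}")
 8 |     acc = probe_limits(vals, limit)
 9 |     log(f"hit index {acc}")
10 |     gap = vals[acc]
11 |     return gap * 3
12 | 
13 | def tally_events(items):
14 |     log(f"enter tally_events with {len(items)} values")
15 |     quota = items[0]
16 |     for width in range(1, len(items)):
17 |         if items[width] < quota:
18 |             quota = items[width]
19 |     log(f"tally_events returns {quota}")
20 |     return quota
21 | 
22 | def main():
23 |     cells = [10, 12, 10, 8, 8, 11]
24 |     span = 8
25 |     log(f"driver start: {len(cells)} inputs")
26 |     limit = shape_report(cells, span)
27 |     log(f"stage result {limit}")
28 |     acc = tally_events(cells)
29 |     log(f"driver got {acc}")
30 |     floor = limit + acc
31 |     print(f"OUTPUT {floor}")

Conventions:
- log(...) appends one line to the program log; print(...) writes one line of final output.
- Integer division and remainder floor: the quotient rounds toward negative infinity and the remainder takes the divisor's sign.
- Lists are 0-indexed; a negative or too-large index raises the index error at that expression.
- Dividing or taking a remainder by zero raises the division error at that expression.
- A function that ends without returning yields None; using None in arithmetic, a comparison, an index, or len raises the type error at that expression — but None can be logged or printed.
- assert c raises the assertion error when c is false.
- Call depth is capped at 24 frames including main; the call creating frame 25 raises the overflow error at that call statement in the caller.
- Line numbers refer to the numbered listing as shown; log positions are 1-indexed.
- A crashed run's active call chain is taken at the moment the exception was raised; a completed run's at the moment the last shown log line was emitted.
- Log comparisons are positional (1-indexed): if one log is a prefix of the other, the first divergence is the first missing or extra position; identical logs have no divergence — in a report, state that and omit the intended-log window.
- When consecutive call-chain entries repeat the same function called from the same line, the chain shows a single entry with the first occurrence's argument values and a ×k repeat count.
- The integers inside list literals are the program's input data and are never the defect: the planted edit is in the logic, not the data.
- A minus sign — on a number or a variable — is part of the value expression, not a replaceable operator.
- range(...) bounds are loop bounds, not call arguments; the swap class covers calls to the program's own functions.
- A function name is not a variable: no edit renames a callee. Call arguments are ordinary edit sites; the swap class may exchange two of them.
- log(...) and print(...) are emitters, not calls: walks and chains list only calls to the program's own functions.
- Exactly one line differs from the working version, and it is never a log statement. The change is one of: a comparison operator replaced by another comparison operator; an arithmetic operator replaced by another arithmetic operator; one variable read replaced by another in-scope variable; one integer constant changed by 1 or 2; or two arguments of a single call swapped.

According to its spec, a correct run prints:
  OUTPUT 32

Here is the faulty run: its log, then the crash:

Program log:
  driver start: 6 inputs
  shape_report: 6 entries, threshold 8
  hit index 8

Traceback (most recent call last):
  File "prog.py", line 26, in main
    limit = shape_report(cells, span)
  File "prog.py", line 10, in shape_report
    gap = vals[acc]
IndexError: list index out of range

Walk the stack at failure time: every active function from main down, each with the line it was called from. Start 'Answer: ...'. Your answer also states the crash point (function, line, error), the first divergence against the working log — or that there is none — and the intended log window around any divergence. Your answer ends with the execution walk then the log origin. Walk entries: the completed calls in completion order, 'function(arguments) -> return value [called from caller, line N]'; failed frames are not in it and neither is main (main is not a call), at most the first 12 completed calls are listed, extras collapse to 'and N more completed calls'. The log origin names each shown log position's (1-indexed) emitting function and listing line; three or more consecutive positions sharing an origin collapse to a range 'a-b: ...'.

Answer: main -> shape_report (called at line 26).
Key fact: Position 3 is the first bad log line: 'hit index 8' should read 'hit index 3'.
Crash: shape_report, line 10, IndexError.
First divergence: at position 3 the run shows 'hit index 8' where the working version logs 'hit index 3'.
Intended log window:
  1: driver start: 6 inputs
  2: shape_report: 6 entries, threshold 8
  3: hit index 3
  4: stage result 24
Execution walk:
  probe_limits([10, 12, 10, 8, 8, 11], 8) -> 8  [called from shape_report, line 8]
Log origins:
  1 — main, line 25
  2 — shape_report, line 7
  3 — shape_report, line 9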